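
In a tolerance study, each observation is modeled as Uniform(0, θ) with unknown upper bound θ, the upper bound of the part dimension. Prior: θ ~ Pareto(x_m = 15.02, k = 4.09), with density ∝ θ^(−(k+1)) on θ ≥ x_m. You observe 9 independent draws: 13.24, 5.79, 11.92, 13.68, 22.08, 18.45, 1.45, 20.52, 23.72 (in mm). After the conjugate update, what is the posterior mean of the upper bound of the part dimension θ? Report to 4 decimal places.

A Pareto(scale x_m, shape k) prior on the upper bound θ of Uniform(0, θ) is conjugate: posterior is Pareto(max(x_m, max xᵢ), k + n).
Sample maximum = 23.72; prior scale x_m = 15.02 → posterior scale = max = 23.72.
Posterior shape = 4.09 + 9 = 13.09.
E[θ|data] = k·x_m/(k−1) = 13.09·23.72/12.09 = 25.6820.

25.6820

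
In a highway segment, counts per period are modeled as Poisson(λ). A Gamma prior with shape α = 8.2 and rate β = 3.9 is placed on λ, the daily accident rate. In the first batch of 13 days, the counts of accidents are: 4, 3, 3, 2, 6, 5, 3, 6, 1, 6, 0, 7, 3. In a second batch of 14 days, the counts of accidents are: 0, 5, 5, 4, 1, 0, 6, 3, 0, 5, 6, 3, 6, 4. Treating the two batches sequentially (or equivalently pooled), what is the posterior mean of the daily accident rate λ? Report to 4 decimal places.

3.4045

With a Gamma(shape α, rate β) prior, the Poisson likelihood is conjugate: the posterior is Gamma(α + ΣXᵢ, β + n).
Batch 1: sum of counts S = 49 over n = 13 days.
After batch 1: Gamma(α+S, β+n) = Gamma(8.2+49, 3.9+13) = Gamma(57.2, 16.9).
Batch 2: sum of counts S = 48 over n = 14 days.
After batch 2: Gamma(α+S, β+n) = Gamma(57.2+48, 16.9+14) = Gamma(105.2, 30.9).
Posterior mean = α/β = 105.2/30.9 = 3.4045.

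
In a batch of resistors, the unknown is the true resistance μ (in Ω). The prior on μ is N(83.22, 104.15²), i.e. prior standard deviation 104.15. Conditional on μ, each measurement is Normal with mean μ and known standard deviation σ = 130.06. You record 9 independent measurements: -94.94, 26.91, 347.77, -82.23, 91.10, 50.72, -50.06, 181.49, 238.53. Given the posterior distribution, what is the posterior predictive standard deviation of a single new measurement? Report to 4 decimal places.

For Normal data with known variance σ², a Normal(μ₀, σ₀²) prior on μ is conjugate. Posterior precision = 1/σ₀² + n/σ²; posterior mean is the precision-weighted average of μ₀ and x̄.
σ₀² = 104.15² = 10847.2225, σ² = 130.06² = 16915.6036; σ² + n·σ₀² = 16915.6036 + 9·10847.2225 = 114540.6061.
Posterior precision = 1/σ₀² + n/σ² = 1/10847.2225 + 9/16915.6036 = (σ² + n·σ₀²)/(σ₀²σ²) = 114540.6061/(10847.2225·16915.6036); posterior variance σₙ² = σ₀²σ²/(σ² + n·σ₀²) = 10847.2225·16915.6036/114540.6061 = 1601.941200.
Predictive variance for one new observation = σₙ² + σ² = 10847.2225·16915.6036/114540.6061 + 16915.6036 = σ²·(σ₀² + 114540.6061)/114540.6061 = 16915.6036·125387.8286/114540.6061 = 18517.544800; SD = √(16915.6036·125387.8286/114540.6061) = 136.0792.

136.0792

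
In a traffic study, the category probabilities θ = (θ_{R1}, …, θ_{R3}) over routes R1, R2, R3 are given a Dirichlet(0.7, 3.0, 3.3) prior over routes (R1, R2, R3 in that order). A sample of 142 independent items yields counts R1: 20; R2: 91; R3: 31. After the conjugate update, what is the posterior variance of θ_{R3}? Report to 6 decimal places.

0.001181

The Dirichlet prior is conjugate to the Multinomial likelihood: each posterior αⱼ = prior αⱼ + observed count nⱼ.
Posterior concentration: (20.7, 94.0, 34.3), total = 149.0.
Var[θ_j] = α_j(Σα−α_j)/((Σα)²(Σα+1)) = 34.3·114.7/(149.0²·150.0) = 0.001181.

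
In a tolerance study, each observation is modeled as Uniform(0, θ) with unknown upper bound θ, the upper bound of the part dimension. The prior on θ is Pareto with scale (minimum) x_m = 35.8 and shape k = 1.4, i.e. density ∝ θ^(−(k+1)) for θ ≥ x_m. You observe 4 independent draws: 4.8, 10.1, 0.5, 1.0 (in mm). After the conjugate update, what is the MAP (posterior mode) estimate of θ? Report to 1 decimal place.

35.8

A Pareto(scale x_m, shape k) prior on the upper bound θ of Uniform(0, θ) is conjugate: posterior is Pareto(max(x_m, max xᵢ), k + n).
Sample maximum = 10.1; prior scale x_m = 35.8 → posterior scale = max = 35.8.
Posterior shape = 1.4 + 4 = 5.4.
The Pareto density is decreasing on [x_m, ∞), so the mode is x_m = 35.8.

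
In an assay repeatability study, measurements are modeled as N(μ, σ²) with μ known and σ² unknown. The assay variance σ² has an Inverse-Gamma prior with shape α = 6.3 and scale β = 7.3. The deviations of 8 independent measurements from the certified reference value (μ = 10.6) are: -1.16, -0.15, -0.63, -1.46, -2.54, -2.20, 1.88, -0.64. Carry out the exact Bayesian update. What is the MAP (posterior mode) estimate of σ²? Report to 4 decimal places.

With known mean μ and an Inverse-Gamma(α, β) prior on σ², the Normal likelihood is conjugate: posterior is Inv-Gamma(α + n/2, β + Σ(xᵢ−μ)²/2).
Σ(xᵢ−μ)² = (-1.16)² + (-0.15)² + (-0.63)² + (-1.46)² + (-2.54)² + (-2.20)² + (1.88)² + (-0.64)² = 19.1322.
Posterior: Inv-Gamma(6.3 + 8/2, 7.3 + 19.1322/2) = Inv-Gamma(10.30, 16.86610).
Mode = β/(α+1) = 16.86610/11.30 = 1.4926.

1.4926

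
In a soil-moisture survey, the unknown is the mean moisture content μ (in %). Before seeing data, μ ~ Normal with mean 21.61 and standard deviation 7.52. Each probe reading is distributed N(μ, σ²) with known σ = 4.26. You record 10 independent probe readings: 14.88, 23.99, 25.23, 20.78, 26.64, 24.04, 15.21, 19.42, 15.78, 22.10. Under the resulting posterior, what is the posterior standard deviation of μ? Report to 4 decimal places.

For Normal data with known variance σ², a Normal(μ₀, σ₀²) prior on μ is conjugate. Posterior precision = 1/σ₀² + n/σ²; posterior mean is the precision-weighted average of μ₀ and x̄.
σ₀² = 7.52² = 56.5504, σ² = 4.26² = 18.1476; σ² + n·σ₀² = 18.1476 + 10·56.5504 = 583.6516.
Posterior precision = 1/σ₀² + n/σ² = 1/56.5504 + 10/18.1476 = (σ² + n·σ₀²)/(σ₀²σ²) = 583.6516/(56.5504·18.1476); posterior variance σₙ² = σ₀²σ²/(σ² + n·σ₀²) = 56.5504·18.1476/583.6516 = 1.758333.
Posterior SD = √σₙ² = √(56.5504·18.1476/583.6516) = 1.3260.

1.3260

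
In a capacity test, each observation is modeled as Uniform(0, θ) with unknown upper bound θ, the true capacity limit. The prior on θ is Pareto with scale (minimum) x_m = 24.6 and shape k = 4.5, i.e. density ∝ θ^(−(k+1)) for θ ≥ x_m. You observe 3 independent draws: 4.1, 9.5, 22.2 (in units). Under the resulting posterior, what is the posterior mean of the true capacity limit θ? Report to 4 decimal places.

28.3846

A Pareto(scale x_m, shape k) prior on the upper bound θ of Uniform(0, θ) is conjugate: posterior is Pareto(max(x_m, max xᵢ), k + n).
Sample maximum = 22.2; prior scale x_m = 24.6 → posterior scale = max = 24.6.
Posterior shape = 4.5 + 3 = 7.5.
E[θ|data] = k·x_m/(k−1) = 7.5·24.6/6.5 = 28.3846.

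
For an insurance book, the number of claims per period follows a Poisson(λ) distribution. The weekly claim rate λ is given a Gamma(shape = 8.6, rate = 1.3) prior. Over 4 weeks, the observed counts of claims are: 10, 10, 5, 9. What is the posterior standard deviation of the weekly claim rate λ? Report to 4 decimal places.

With a Gamma(shape α, rate β) prior, the Poisson likelihood is conjugate: the posterior is Gamma(α + ΣXᵢ, β + n).
Sum of counts S = 34 over n = 4 weeks.
Posterior: Gamma(α+S, β+n) = Gamma(8.6+34, 1.3+4) = Gamma(42.6, 5.3).
SD = √α/β = √42.6/5.3 = 1.2315.

1.2315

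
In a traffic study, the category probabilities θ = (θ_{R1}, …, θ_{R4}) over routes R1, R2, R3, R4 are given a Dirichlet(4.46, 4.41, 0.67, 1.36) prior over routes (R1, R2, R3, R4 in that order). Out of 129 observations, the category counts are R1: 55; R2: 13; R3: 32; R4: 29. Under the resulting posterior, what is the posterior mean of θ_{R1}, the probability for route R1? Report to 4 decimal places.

The Dirichlet prior is conjugate to the Multinomial likelihood: each posterior αⱼ = prior αⱼ + observed count nⱼ.
Posterior concentration: (59.46, 17.41, 32.67, 30.36), total = 139.90.
E[θ_{R1}|data] = α_{R1}/Σα = 59.46/139.90 = 0.4250.

0.4250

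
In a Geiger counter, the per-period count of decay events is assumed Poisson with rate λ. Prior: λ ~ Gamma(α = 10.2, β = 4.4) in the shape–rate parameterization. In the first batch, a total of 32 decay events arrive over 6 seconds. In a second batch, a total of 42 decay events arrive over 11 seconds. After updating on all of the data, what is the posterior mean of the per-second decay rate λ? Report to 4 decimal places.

With a Gamma(shape α, rate β) prior, the Poisson likelihood is conjugate: the posterior is Gamma(α + ΣXᵢ, β + n).
After batch 1: Gamma(α+S, β+n) = Gamma(10.2+32, 4.4+6) = Gamma(42.2, 10.4).
After batch 2: Gamma(α+S, β+n) = Gamma(42.2+42, 10.4+11) = Gamma(84.2, 21.4).
Posterior mean = α/β = 84.2/21.4 = 3.9346.

3.9346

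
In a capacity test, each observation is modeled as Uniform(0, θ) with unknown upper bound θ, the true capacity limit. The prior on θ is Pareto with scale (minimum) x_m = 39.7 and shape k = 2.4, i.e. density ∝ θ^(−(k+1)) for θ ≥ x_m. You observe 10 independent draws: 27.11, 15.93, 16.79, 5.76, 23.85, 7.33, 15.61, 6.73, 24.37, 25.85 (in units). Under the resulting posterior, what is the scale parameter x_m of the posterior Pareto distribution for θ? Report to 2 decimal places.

39.70

A Pareto(scale x_m, shape k) prior on the upper bound θ of Uniform(0, θ) is conjugate: posterior is Pareto(max(x_m, max xᵢ), k + n).
Sample maximum = 27.11; prior scale x_m = 39.7 → posterior scale = max = 39.70.
Posterior shape = 2.4 + 10 = 12.4.
Posterior scale x_m = 39.70.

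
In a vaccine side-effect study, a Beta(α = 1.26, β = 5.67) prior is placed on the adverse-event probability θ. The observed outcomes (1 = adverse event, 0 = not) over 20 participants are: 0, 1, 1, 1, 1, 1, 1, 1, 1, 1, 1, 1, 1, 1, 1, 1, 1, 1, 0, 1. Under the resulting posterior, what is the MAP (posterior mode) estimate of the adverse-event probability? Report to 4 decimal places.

0.7325

The Beta prior is conjugate to a Binomial/Bernoulli likelihood; the update adds successes to α and failures to β.
Posterior: Beta(α+k, β+n−k) = Beta(1.26+18, 5.67+2) = Beta(19.26, 7.67).
Mode of Beta(a,b) for a,b>1 is (a−1)/(a+b−2) = 18.26/24.93 = 0.7325.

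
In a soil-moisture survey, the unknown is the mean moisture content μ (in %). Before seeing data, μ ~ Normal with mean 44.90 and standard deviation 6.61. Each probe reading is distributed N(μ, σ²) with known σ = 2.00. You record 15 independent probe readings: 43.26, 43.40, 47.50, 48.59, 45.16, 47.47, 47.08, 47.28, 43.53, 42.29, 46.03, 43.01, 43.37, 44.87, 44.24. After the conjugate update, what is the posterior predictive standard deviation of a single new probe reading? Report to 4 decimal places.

For Normal data with known variance σ², a Normal(μ₀, σ₀²) prior on μ is conjugate. Posterior precision = 1/σ₀² + n/σ²; posterior mean is the precision-weighted average of μ₀ and x̄.
σ₀² = 6.61² = 43.6921, σ² = 2.00² = 4; σ² + n·σ₀² = 4 + 15·43.6921 = 659.3815.
Posterior precision = 1/σ₀² + n/σ² = 1/43.6921 + 15/4 = (σ² + n·σ₀²)/(σ₀²σ²) = 659.3815/(43.6921·4); posterior variance σₙ² = σ₀²σ²/(σ² + n·σ₀²) = 43.6921·4/659.3815 = 0.265049.
Predictive variance for one new observation = σₙ² + σ² = 43.6921·4/659.3815 + 4 = σ²·(σ₀² + 659.3815)/659.3815 = 4·703.0736/659.3815 = 4.265049; SD = √(4·703.0736/659.3815) = 2.0652.

2.0652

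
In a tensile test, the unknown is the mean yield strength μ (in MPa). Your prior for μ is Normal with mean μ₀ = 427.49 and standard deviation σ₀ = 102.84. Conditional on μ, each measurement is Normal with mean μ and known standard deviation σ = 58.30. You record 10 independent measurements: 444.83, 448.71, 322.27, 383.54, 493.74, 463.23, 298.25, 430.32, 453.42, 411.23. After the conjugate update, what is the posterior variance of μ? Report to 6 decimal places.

For Normal data with known variance σ², a Normal(μ₀, σ₀²) prior on μ is conjugate. Posterior precision = 1/σ₀² + n/σ²; posterior mean is the precision-weighted average of μ₀ and x̄.
σ₀² = 102.84² = 10576.0656, σ² = 58.30² = 3398.89; σ² + n·σ₀² = 3398.89 + 10·10576.0656 = 109159.546.
Posterior precision = 1/σ₀² + n/σ² = 1/10576.0656 + 10/3398.89 = (σ² + n·σ₀²)/(σ₀²σ²) = 109159.546/(10576.0656·3398.89); posterior variance σₙ² = σ₀²σ²/(σ² + n·σ₀²) = 10576.0656·3398.89/109159.546 = 329.305910.

329.305910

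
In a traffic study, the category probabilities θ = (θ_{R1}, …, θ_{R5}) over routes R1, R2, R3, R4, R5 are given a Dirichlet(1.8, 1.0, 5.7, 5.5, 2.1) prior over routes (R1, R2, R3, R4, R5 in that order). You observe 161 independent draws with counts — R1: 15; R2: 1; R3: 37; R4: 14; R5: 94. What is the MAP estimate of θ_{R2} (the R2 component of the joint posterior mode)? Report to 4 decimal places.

The Dirichlet prior is conjugate to the Multinomial likelihood: each posterior αⱼ = prior αⱼ + observed count nⱼ.
Posterior concentration: (16.8, 2.0, 42.7, 19.5, 96.1), total = 177.1.
Joint mode component: (α_{R2}−1)/(Σα−K) = 1.0/172.1 = 0.0058.

0.0058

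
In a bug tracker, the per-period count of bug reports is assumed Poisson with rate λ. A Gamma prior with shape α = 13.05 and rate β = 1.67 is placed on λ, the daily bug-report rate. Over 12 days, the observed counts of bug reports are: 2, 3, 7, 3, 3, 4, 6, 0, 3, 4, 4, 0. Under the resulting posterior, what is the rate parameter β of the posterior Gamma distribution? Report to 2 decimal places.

13.67

With a Gamma(shape α, rate β) prior, the Poisson likelihood is conjugate: the posterior is Gamma(α + ΣXᵢ, β + n).
Sum of counts S = 39 over n = 12 days.
Posterior: Gamma(α+S, β+n) = Gamma(13.05+39, 1.67+12) = Gamma(52.05, 13.67).
Posterior β = 13.67.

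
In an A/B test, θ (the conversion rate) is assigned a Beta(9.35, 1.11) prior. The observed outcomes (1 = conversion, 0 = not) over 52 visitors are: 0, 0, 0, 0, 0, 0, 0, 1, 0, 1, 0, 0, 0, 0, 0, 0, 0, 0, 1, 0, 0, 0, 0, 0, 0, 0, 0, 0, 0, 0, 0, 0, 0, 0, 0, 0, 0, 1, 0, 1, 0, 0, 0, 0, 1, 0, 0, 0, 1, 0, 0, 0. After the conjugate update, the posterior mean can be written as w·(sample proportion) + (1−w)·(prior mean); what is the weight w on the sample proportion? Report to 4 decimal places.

The Beta prior is conjugate to a Binomial/Bernoulli likelihood; the update adds successes to α and failures to β.
Posterior mean = (α₀+k)/(α₀+β₀+n) = [n/(α₀+β₀+n)]·(k/n) + [(α₀+β₀)/(α₀+β₀+n)]·α₀/(α₀+β₀), so only n and the prior enter the weight.
The weight on the data is w = n/(α₀+β₀+n) = 52/(9.35+1.11+52) = 52/62.46 = 0.8325.

0.8325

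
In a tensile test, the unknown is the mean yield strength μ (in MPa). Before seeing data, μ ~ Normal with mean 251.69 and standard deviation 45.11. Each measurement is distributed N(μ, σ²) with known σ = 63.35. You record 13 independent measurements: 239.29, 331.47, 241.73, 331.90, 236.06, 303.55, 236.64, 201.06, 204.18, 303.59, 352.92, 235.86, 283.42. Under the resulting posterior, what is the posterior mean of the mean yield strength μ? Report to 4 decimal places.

For Normal data with known variance σ², a Normal(μ₀, σ₀²) prior on μ is conjugate. Posterior precision = 1/σ₀² + n/σ²; posterior mean is the precision-weighted average of μ₀ and x̄.
Σxᵢ = 239.29 + 331.47 + 241.73 + 331.90 + 236.06 + 303.55 + 236.64 + 201.06 + 204.18 + 303.59 + 352.92 + 235.86 + 283.42 = 3501.67, so n·x̄ = 3501.67.
σ₀² = 45.11² = 2034.9121, σ² = 63.35² = 4013.2225; σ² + n·σ₀² = 4013.2225 + 13·2034.9121 = 30467.0798.
Posterior mean = (μ₀/σ₀² + n·x̄/σ²)/(1/σ₀² + n/σ²) = (σ²·μ₀ + σ₀²·n·x̄)/(σ² + n·σ₀²) = (4013.2225·251.69 + 2034.9121·3501.67)/30467.0798 = 8135678.624232/30467.0798 = 267.0318.

267.0318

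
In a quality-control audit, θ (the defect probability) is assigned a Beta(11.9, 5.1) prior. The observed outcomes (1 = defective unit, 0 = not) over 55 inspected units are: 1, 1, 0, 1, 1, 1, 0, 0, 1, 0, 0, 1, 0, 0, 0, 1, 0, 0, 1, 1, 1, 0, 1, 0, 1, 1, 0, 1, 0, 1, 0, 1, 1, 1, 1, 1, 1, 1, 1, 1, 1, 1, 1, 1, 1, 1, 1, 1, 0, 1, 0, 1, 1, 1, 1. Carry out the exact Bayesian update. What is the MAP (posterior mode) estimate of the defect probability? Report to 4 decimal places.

0.6986

The Beta prior is conjugate to a Binomial/Bernoulli likelihood; the update adds successes to α and failures to β.
Posterior: Beta(α+k, β+n−k) = Beta(11.9+38, 5.1+17) = Beta(49.9, 22.1).
Mode of Beta(a,b) for a,b>1 is (a−1)/(a+b−2) = 48.9/70.0 = 0.6986.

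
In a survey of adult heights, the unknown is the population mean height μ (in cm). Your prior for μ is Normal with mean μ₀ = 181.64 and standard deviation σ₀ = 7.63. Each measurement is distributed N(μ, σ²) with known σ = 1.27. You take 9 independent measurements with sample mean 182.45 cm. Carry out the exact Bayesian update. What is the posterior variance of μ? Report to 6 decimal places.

0.178661

For Normal data with known variance σ², a Normal(μ₀, σ₀²) prior on μ is conjugate. Posterior precision = 1/σ₀² + n/σ²; posterior mean is the precision-weighted average of μ₀ and x̄.
σ₀² = 7.63² = 58.2169, σ² = 1.27² = 1.6129; σ² + n·σ₀² = 1.6129 + 9·58.2169 = 525.565.
Posterior precision = 1/σ₀² + n/σ² = 1/58.2169 + 9/1.6129 = (σ² + n·σ₀²)/(σ₀²σ²) = 525.565/(58.2169·1.6129); posterior variance σₙ² = σ₀²σ²/(σ² + n·σ₀²) = 58.2169·1.6129/525.565 = 0.178661.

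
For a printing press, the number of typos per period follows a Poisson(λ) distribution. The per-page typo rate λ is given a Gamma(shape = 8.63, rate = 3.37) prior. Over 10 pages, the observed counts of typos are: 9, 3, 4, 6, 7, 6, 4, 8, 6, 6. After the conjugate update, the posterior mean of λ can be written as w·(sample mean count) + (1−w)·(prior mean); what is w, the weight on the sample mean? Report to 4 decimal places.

With a Gamma(shape α, rate β) prior, the Poisson likelihood is conjugate: the posterior is Gamma(α + ΣXᵢ, β + n).
Posterior mean = (α₀+S)/(β₀+n) = [n/(β₀+n)]·(S/n) + [β₀/(β₀+n)]·(α₀/β₀), so only n and β₀ enter the weight.
Weight on data w = n/(β₀+n) = 10/(3.37+10) = 10/13.37 = 0.7479.

0.7479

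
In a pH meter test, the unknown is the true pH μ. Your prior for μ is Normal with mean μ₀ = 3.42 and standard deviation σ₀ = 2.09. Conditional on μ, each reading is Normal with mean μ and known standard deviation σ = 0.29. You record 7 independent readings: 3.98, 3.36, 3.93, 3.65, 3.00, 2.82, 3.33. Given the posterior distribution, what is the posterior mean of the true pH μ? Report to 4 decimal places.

3.4385

For Normal data with known variance σ², a Normal(μ₀, σ₀²) prior on μ is conjugate. Posterior precision = 1/σ₀² + n/σ²; posterior mean is the precision-weighted average of μ₀ and x̄.
Σxᵢ = 3.98 + 3.36 + 3.93 + 3.65 + 3.00 + 2.82 + 3.33 = 24.07, so n·x̄ = 24.07.
σ₀² = 2.09² = 4.3681, σ² = 0.29² = 0.0841; σ² + n·σ₀² = 0.0841 + 7·4.3681 = 30.6608.
Posterior mean = (μ₀/σ₀² + n·x̄/σ²)/(1/σ₀² + n/σ²) = (σ²·μ₀ + σ₀²·n·x̄)/(σ² + n·σ₀²) = (0.0841·3.42 + 4.3681·24.07)/30.6608 = 105.427789/30.6608 = 3.4385.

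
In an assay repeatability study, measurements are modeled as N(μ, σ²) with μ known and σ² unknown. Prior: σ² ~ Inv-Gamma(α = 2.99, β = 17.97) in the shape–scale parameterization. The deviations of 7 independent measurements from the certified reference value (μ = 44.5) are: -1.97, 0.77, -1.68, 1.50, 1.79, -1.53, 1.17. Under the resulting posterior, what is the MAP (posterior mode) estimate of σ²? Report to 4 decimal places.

3.4980

With known mean μ and an Inverse-Gamma(α, β) prior on σ², the Normal likelihood is conjugate: posterior is Inv-Gamma(α + n/2, β + Σ(xᵢ−μ)²/2).
Σ(xᵢ−μ)² = (-1.97)² + (0.77)² + (-1.68)² + (1.50)² + (1.79)² + (-1.53)² + (1.17)² = 16.4601.
Posterior: Inv-Gamma(2.99 + 7/2, 17.97 + 16.4601/2) = Inv-Gamma(6.49, 26.20005).
Mode = β/(α+1) = 26.20005/7.49 = 3.4980.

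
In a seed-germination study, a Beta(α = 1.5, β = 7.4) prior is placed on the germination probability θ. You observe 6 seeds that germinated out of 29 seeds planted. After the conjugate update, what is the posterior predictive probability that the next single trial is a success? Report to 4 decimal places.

The Beta prior is conjugate to a Binomial/Bernoulli likelihood; the update adds successes to α and failures to β.
Posterior: Beta(α+k, β+n−k) = Beta(1.5+6, 7.4+23) = Beta(7.5, 30.4).
For a single future Bernoulli trial, P(success | data) = α/(α+β) = 0.1979.

0.1979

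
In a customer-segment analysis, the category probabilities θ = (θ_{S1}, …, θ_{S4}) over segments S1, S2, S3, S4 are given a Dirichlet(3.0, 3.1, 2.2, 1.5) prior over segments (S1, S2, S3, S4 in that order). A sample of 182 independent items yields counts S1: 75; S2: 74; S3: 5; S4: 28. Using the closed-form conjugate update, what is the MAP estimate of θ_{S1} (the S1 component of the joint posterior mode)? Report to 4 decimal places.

0.4100

The Dirichlet prior is conjugate to the Multinomial likelihood: each posterior αⱼ = prior αⱼ + observed count nⱼ.
Posterior concentration: (78.0, 77.1, 7.2, 29.5), total = 191.8.
Joint mode component: (α_{S1}−1)/(Σα−K) = 77.0/187.8 = 0.4100.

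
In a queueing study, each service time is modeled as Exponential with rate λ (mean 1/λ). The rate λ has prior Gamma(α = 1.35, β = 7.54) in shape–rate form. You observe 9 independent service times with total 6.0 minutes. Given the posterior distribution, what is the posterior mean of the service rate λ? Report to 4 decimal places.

0.7644

With a Gamma(shape α, rate β) prior on the exponential rate λ, the posterior after n observations with total T = Σxᵢ is Gamma(α+n, β+T).
Posterior: Gamma(1.35+9, 7.54+6.0) = Gamma(10.35, 13.54).
Posterior mean of λ = α/β = 10.35/13.54 = 0.7644.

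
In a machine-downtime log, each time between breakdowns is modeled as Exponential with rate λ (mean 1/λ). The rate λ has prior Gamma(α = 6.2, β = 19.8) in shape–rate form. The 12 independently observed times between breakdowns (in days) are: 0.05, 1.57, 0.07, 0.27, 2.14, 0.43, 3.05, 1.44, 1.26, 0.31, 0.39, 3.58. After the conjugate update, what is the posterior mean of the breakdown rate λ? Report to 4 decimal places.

With a Gamma(shape α, rate β) prior on the exponential rate λ, the posterior after n observations with total T = Σxᵢ is Gamma(α+n, β+T).
Sum of observations T = 14.56 days; n = 12.
Posterior: Gamma(6.2+12, 19.8+14.56) = Gamma(18.2, 34.36).
Posterior mean of λ = α/β = 18.2/34.36 = 0.5297.

0.5297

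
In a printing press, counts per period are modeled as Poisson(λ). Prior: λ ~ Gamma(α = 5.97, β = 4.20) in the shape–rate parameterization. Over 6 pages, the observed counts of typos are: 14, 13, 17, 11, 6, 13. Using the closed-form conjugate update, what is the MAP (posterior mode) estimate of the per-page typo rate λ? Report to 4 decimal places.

With a Gamma(shape α, rate β) prior, the Poisson likelihood is conjugate: the posterior is Gamma(α + ΣXᵢ, β + n).
Sum of counts S = 74 over n = 6 pages.
Posterior: Gamma(α+S, β+n) = Gamma(5.97+74, 4.20+6) = Gamma(79.97, 10.20).
Mode of Gamma(α,β) for α≥1 is (α−1)/β = 78.97/10.20 = 7.7422.

7.7422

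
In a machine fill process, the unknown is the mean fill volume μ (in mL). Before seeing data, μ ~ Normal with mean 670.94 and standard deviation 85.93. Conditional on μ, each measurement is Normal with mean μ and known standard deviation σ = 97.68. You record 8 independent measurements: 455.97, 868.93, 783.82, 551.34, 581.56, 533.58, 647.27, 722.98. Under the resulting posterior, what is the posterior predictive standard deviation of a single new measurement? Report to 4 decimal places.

For Normal data with known variance σ², a Normal(μ₀, σ₀²) prior on μ is conjugate. Posterior precision = 1/σ₀² + n/σ²; posterior mean is the precision-weighted average of μ₀ and x̄.
σ₀² = 85.93² = 7383.9649, σ² = 97.68² = 9541.3824; σ² + n·σ₀² = 9541.3824 + 8·7383.9649 = 68613.1016.
Posterior precision = 1/σ₀² + n/σ² = 1/7383.9649 + 8/9541.3824 = (σ² + n·σ₀²)/(σ₀²σ²) = 68613.1016/(7383.9649·9541.3824); posterior variance σₙ² = σ₀²σ²/(σ² + n·σ₀²) = 7383.9649·9541.3824/68613.1016 = 1026.818947.
Predictive variance for one new observation = σₙ² + σ² = 7383.9649·9541.3824/68613.1016 + 9541.3824 = σ²·(σ₀² + 68613.1016)/68613.1016 = 9541.3824·75997.0665/68613.1016 = 10568.201347; SD = √(9541.3824·75997.0665/68613.1016) = 102.8018.

102.8018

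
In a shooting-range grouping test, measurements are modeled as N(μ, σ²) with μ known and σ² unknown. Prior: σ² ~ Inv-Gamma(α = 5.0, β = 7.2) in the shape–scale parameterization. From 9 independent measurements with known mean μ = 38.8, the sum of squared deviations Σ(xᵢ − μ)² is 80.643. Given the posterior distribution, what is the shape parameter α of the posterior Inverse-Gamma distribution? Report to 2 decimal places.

With known mean μ and an Inverse-Gamma(α, β) prior on σ², the Normal likelihood is conjugate: posterior is Inv-Gamma(α + n/2, β + Σ(xᵢ−μ)²/2).
Posterior: Inv-Gamma(5.0 + 9/2, 7.2 + 80.643/2) = Inv-Gamma(9.50, 47.5215).
Posterior α = 9.50.

9.50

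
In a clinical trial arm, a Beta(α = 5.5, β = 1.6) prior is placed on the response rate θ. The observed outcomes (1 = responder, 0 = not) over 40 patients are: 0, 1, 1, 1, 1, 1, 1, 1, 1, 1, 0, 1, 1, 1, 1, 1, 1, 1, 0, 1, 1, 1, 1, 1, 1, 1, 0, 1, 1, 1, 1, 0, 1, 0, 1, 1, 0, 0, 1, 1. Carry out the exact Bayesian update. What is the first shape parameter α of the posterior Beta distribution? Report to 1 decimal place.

The Beta prior is conjugate to a Binomial/Bernoulli likelihood; the update adds successes to α and failures to β.
Posterior: Beta(α+k, β+n−k) = Beta(5.5+32, 1.6+8) = Beta(37.5, 9.6).
Posterior α = 37.5.

37.5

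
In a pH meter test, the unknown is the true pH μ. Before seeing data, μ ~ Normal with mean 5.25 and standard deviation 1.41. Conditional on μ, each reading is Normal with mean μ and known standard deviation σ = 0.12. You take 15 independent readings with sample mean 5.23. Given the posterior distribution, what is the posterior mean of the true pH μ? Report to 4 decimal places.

5.2300

For Normal data with known variance σ², a Normal(μ₀, σ₀²) prior on μ is conjugate. Posterior precision = 1/σ₀² + n/σ²; posterior mean is the precision-weighted average of μ₀ and x̄.
n·x̄ = 15·5.23 = 78.45.
σ₀² = 1.41² = 1.9881, σ² = 0.12² = 0.0144; σ² + n·σ₀² = 0.0144 + 15·1.9881 = 29.8359.
Posterior mean = (μ₀/σ₀² + n·x̄/σ²)/(1/σ₀² + n/σ²) = (σ²·μ₀ + σ₀²·n·x̄)/(σ² + n·σ₀²) = (0.0144·5.25 + 1.9881·78.45)/29.8359 = 156.042045/29.8359 = 5.2300.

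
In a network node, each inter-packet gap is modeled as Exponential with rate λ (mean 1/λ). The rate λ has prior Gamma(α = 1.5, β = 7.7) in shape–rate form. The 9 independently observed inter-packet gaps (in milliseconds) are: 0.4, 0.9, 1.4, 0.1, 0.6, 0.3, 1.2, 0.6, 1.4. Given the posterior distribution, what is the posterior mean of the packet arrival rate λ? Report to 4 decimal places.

0.7192

With a Gamma(shape α, rate β) prior on the exponential rate λ, the posterior after n observations with total T = Σxᵢ is Gamma(α+n, β+T).
Sum of observations T = 6.9 milliseconds; n = 9.
Posterior: Gamma(1.5+9, 7.7+6.9) = Gamma(10.5, 14.6).
Posterior mean of λ = α/β = 10.5/14.6 = 0.7192.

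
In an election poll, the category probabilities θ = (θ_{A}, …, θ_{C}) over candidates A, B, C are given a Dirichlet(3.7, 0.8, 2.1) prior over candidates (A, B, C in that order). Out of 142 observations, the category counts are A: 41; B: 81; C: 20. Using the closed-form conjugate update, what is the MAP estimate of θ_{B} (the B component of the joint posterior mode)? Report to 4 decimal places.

The Dirichlet prior is conjugate to the Multinomial likelihood: each posterior αⱼ = prior αⱼ + observed count nⱼ.
Posterior concentration: (44.7, 81.8, 22.1), total = 148.6.
Joint mode component: (α_{B}−1)/(Σα−K) = 80.8/145.6 = 0.5549.

0.5549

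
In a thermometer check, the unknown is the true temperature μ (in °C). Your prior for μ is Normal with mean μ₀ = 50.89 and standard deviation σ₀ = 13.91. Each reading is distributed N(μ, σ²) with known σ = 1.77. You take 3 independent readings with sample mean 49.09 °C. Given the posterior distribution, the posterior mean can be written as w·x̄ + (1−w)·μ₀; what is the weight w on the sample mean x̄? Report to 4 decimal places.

0.9946

For Normal data with known variance σ², a Normal(μ₀, σ₀²) prior on μ is conjugate. Posterior precision = 1/σ₀² + n/σ²; posterior mean is the precision-weighted average of μ₀ and x̄.
σ₀² = 13.91² = 193.4881, σ² = 1.77² = 3.1329. Prior precision 1/σ₀² = 1/193.4881; data precision n/σ² = 3/3.1329.
w = (n/σ²)/(1/σ₀² + n/σ²) = n·σ₀²/(σ² + n·σ₀²) = 3·193.4881/(3.1329 + 3·193.4881) = 580.4643/583.5972 = 0.9946.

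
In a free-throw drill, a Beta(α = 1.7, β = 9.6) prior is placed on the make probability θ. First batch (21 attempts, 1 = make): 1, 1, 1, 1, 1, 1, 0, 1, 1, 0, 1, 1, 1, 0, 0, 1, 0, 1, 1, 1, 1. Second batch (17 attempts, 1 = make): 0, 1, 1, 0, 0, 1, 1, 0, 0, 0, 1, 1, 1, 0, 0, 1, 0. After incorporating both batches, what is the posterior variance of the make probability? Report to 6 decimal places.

0.004961

The Beta prior is conjugate to a Binomial/Bernoulli likelihood; the update adds successes to α and failures to β.
After batch 1: Beta(1.7+16, 9.6+5) = Beta(17.7, 14.6).
After batch 2: Beta(17.7+8, 14.6+9) = Beta(25.7, 23.6).
Var = αβ/((α+β)²(α+β+1)) = 25.7·23.6/(49.3²·50.3) = 0.004961.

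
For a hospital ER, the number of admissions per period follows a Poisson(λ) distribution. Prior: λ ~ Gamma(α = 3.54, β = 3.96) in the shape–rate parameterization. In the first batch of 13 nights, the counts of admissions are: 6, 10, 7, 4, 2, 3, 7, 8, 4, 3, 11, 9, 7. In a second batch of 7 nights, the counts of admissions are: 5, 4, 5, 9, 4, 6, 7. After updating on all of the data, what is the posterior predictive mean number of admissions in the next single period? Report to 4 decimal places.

5.1978

With a Gamma(shape α, rate β) prior, the Poisson likelihood is conjugate: the posterior is Gamma(α + ΣXᵢ, β + n).
Batch 1: sum of counts S = 81 over n = 13 nights.
After batch 1: Gamma(α+S, β+n) = Gamma(3.54+81, 3.96+13) = Gamma(84.54, 16.96).
Batch 2: sum of counts S = 40 over n = 7 nights.
After batch 2: Gamma(α+S, β+n) = Gamma(84.54+40, 16.96+7) = Gamma(124.54, 23.96).
The predictive distribution for one future period is NegBinom with mean α/β = 5.1978.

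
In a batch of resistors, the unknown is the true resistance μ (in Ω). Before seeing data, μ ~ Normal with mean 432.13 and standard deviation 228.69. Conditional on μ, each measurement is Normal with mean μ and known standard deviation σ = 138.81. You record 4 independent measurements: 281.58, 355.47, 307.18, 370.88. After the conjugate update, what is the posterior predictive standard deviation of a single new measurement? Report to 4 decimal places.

For Normal data with known variance σ², a Normal(μ₀, σ₀²) prior on μ is conjugate. Posterior precision = 1/σ₀² + n/σ²; posterior mean is the precision-weighted average of μ₀ and x̄.
σ₀² = 228.69² = 52299.1161, σ² = 138.81² = 19268.2161; σ² + n·σ₀² = 19268.2161 + 4·52299.1161 = 228464.6805.
Posterior precision = 1/σ₀² + n/σ² = 1/52299.1161 + 4/19268.2161 = (σ² + n·σ₀²)/(σ₀²σ²) = 228464.6805/(52299.1161·19268.2161); posterior variance σₙ² = σ₀²σ²/(σ² + n·σ₀²) = 52299.1161·19268.2161/228464.6805 = 4410.794126.
Predictive variance for one new observation = σₙ² + σ² = 52299.1161·19268.2161/228464.6805 + 19268.2161 = σ²·(σ₀² + 228464.6805)/228464.6805 = 19268.2161·280763.7966/228464.6805 = 23679.010226; SD = √(19268.2161·280763.7966/228464.6805) = 153.8799.

153.8799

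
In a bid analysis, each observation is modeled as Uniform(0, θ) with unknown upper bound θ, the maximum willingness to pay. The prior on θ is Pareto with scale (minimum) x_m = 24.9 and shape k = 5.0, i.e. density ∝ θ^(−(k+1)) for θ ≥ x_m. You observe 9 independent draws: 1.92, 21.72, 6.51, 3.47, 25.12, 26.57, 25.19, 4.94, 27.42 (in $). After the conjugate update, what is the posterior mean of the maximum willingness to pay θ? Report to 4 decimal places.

A Pareto(scale x_m, shape k) prior on the upper bound θ of Uniform(0, θ) is conjugate: posterior is Pareto(max(x_m, max xᵢ), k + n).
Sample maximum = 27.42; prior scale x_m = 24.9 → posterior scale = max = 27.42.
Posterior shape = 5.0 + 9 = 14.0.
E[θ|data] = k·x_m/(k−1) = 14.0·27.42/13.0 = 29.5292.

29.5292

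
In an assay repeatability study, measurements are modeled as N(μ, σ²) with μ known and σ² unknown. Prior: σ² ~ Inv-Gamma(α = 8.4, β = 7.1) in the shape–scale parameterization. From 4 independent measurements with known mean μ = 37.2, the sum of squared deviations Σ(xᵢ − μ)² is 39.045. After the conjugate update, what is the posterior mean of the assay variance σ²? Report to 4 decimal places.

With known mean μ and an Inverse-Gamma(α, β) prior on σ², the Normal likelihood is conjugate: posterior is Inv-Gamma(α + n/2, β + Σ(xᵢ−μ)²/2).
Posterior: Inv-Gamma(8.4 + 4/2, 7.1 + 39.045/2) = Inv-Gamma(10.40, 26.6225).
E[σ²|data] = β/(α−1) = 26.6225/9.40 = 2.8322.

2.8322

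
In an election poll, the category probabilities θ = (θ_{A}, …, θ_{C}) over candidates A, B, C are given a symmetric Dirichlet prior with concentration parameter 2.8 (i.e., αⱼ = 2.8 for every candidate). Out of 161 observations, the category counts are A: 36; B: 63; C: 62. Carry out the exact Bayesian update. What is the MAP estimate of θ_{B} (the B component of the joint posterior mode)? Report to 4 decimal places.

0.3894

The Dirichlet prior is conjugate to the Multinomial likelihood: each posterior αⱼ = prior αⱼ + observed count nⱼ.
Posterior concentration: (38.8, 65.8, 64.8), total = 169.4.
Joint mode component: (α_{B}−1)/(Σα−K) = 64.8/166.4 = 0.3894.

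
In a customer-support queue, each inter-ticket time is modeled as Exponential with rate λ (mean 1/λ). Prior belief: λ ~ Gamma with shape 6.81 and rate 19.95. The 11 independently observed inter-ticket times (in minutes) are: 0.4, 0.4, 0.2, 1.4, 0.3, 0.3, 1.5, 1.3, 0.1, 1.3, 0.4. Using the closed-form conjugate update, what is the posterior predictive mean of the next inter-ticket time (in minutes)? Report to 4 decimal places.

1.6389

With a Gamma(shape α, rate β) prior on the exponential rate λ, the posterior after n observations with total T = Σxᵢ is Gamma(α+n, β+T).
Sum of observations T = 7.6 minutes; n = 11.
Posterior: Gamma(6.81+11, 19.95+7.6) = Gamma(17.81, 27.55).
The predictive distribution for the next observation is Lomax; its mean is β/(α−1) = 27.55/16.81 = 1.6389.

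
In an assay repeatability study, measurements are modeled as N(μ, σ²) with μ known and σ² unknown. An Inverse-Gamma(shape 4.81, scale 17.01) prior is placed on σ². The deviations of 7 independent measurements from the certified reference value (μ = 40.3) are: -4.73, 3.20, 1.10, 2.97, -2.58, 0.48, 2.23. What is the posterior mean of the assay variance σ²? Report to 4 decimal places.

6.0550

With known mean μ and an Inverse-Gamma(α, β) prior on σ², the Normal likelihood is conjugate: posterior is Inv-Gamma(α + n/2, β + Σ(xᵢ−μ)²/2).
Σ(xᵢ−μ)² = (-4.73)² + (3.20)² + (1.10)² + (2.97)² + (-2.58)² + (0.48)² + (2.23)² = 54.5035.
Posterior: Inv-Gamma(4.81 + 7/2, 17.01 + 54.5035/2) = Inv-Gamma(8.31, 44.26175).
E[σ²|data] = β/(α−1) = 44.26175/7.31 = 6.0550.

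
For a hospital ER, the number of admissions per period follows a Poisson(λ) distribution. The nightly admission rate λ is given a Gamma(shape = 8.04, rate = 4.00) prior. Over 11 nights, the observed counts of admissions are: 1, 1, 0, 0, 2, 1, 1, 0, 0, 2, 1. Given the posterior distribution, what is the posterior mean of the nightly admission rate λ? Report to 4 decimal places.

1.1360

With a Gamma(shape α, rate β) prior, the Poisson likelihood is conjugate: the posterior is Gamma(α + ΣXᵢ, β + n).
Sum of counts S = 9 over n = 11 nights.
Posterior: Gamma(α+S, β+n) = Gamma(8.04+9, 4.00+11) = Gamma(17.04, 15.00).
Posterior mean = α/β = 17.04/15.00 = 1.1360.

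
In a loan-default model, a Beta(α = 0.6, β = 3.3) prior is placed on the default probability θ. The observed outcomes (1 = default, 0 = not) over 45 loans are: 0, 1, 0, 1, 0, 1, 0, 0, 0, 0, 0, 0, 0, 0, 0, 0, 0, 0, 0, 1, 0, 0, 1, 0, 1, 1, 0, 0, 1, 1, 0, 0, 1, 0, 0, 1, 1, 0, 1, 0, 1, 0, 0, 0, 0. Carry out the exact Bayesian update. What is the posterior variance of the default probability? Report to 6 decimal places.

The Beta prior is conjugate to a Binomial/Bernoulli likelihood; the update adds successes to α and failures to β.
Posterior: Beta(α+k, β+n−k) = Beta(0.6+14, 3.3+31) = Beta(14.6, 34.3).
Var = αβ/((α+β)²(α+β+1)) = 14.6·34.3/(48.9²·49.9) = 0.004197.

0.004197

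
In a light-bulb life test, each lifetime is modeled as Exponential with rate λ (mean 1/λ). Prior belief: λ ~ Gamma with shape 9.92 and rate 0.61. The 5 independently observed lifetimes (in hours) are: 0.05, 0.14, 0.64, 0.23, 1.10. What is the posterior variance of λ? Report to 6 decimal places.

1.944506

With a Gamma(shape α, rate β) prior on the exponential rate λ, the posterior after n observations with total T = Σxᵢ is Gamma(α+n, β+T).
Sum of observations T = 2.16 hours; n = 5.
Posterior: Gamma(9.92+5, 0.61+2.16) = Gamma(14.92, 2.77).
Var = α/β² = 1.944506.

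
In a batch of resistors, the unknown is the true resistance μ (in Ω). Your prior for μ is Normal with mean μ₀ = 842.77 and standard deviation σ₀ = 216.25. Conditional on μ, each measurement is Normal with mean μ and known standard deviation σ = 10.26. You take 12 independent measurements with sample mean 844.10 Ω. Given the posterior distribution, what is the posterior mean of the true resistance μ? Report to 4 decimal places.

844.0998

For Normal data with known variance σ², a Normal(μ₀, σ₀²) prior on μ is conjugate. Posterior precision = 1/σ₀² + n/σ²; posterior mean is the precision-weighted average of μ₀ and x̄.
n·x̄ = 12·844.10 = 10129.2.
σ₀² = 216.25² = 46764.0625, σ² = 10.26² = 105.2676; σ² + n·σ₀² = 105.2676 + 12·46764.0625 = 561274.0176.
Posterior mean = (μ₀/σ₀² + n·x̄/σ²)/(1/σ₀² + n/σ²) = (σ²·μ₀ + σ₀²·n·x̄)/(σ² + n·σ₀²) = (105.2676·842.77 + 46764.0625·10129.2)/561274.0176 = 473771258.250252/561274.0176 = 844.0998.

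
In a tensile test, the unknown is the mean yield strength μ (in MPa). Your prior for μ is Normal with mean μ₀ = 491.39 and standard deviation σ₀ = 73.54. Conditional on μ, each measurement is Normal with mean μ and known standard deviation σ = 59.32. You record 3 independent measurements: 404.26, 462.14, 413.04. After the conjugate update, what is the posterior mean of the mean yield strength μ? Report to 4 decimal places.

438.0490

For Normal data with known variance σ², a Normal(μ₀, σ₀²) prior on μ is conjugate. Posterior precision = 1/σ₀² + n/σ²; posterior mean is the precision-weighted average of μ₀ and x̄.
Σxᵢ = 404.26 + 462.14 + 413.04 = 1279.44, so n·x̄ = 1279.44.
σ₀² = 73.54² = 5408.1316, σ² = 59.32² = 3518.8624; σ² + n·σ₀² = 3518.8624 + 3·5408.1316 = 19743.2572.
Posterior mean = (μ₀/σ₀² + n·x̄/σ²)/(1/σ₀² + n/σ²) = (σ²·μ₀ + σ₀²·n·x̄)/(σ² + n·σ₀²) = (3518.8624·491.39 + 5408.1316·1279.44)/19743.2572 = 8648513.68904/19743.2572 = 438.0490.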